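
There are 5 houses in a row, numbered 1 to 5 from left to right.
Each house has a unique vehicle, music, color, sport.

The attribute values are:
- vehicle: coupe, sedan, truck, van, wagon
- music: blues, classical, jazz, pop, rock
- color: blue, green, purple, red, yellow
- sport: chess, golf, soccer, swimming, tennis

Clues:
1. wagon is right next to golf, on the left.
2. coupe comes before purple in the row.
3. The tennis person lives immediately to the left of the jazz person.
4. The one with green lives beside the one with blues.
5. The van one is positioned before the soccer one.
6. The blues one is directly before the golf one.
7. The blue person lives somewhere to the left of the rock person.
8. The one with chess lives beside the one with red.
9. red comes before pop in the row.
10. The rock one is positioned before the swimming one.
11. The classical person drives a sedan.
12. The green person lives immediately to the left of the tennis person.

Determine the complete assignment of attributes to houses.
Solution:

House | Vehicle | Music | Color | Sport
---------------------------------------
  1   | sedan | classical | green | chess
  2   | wagon | blues | red | tennis
  3   | van | jazz | blue | golf
  4   | coupe | rock | yellow | soccer
  5   | truck | pop | purple | swimming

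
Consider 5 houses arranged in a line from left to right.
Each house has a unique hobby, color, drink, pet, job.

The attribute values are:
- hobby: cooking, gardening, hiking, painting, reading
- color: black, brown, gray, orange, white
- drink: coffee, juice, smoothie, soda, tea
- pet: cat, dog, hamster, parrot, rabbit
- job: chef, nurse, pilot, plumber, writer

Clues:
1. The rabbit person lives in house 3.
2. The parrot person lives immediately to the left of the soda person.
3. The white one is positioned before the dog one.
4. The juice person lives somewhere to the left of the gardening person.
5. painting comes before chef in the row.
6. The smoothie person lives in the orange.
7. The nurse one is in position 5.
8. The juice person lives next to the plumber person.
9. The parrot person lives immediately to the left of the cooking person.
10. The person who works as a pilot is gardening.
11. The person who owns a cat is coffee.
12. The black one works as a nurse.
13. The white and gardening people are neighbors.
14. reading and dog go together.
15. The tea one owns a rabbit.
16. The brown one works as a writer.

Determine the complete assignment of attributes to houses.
Solution:

House | Hobby | Color | Drink | Pet | Job
-----------------------------------------
  1   | painting | brown | juice | parrot | writer
  2   | cooking | white | soda | hamster | plumber
  3   | gardening | gray | tea | rabbit | pilot
  4   | reading | orange | smoothie | dog | chef
  5   | hiking | black | coffee | cat | nurse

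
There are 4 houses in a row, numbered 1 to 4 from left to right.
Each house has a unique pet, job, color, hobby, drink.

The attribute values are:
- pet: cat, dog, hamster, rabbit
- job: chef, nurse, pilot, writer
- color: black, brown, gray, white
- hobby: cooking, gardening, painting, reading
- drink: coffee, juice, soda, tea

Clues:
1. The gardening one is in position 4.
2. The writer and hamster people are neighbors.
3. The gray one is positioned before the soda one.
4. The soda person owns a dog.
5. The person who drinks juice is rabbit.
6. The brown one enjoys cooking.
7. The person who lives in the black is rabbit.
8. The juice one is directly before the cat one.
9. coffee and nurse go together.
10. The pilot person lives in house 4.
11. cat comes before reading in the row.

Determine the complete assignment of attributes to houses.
Solution:

House | Pet | Job | Color | Hobby | Drink
-----------------------------------------
  1   | rabbit | chef | black | painting | juice
  2   | cat | writer | brown | cooking | tea
  3   | hamster | nurse | gray | reading | coffee
  4   | dog | pilot | white | gardening | soda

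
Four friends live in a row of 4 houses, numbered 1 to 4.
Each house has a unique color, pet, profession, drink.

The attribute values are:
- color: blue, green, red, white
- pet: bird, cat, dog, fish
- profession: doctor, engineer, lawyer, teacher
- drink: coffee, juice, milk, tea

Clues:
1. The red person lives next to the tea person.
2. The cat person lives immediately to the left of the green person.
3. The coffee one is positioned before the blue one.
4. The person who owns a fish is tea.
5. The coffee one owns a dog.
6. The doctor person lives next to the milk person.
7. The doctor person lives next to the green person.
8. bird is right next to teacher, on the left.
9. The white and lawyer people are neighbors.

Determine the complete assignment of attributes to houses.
Solution:

House | Color | Pet | Profession | Drink
----------------------------------------
  1   | white | cat | doctor | juice
  2   | green | bird | lawyer | milk
  3   | red | dog | teacher | coffee
  4   | blue | fish | engineer | tea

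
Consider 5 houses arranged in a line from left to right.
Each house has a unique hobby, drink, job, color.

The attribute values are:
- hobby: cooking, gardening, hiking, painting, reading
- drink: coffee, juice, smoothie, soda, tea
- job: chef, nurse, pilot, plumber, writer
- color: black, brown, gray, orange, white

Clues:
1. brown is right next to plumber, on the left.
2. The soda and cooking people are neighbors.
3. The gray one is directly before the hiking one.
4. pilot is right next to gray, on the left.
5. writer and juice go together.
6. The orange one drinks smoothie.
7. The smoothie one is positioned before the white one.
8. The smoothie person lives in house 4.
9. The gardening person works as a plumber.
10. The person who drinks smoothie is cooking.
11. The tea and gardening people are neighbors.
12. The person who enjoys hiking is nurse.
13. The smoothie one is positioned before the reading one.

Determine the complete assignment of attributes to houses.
Solution:

House | Hobby | Drink | Job | Color
-----------------------------------
  1   | painting | tea | pilot | brown
  2   | gardening | coffee | plumber | gray
  3   | hiking | soda | nurse | black
  4   | cooking | smoothie | chef | orange
  5   | reading | juice | writer | white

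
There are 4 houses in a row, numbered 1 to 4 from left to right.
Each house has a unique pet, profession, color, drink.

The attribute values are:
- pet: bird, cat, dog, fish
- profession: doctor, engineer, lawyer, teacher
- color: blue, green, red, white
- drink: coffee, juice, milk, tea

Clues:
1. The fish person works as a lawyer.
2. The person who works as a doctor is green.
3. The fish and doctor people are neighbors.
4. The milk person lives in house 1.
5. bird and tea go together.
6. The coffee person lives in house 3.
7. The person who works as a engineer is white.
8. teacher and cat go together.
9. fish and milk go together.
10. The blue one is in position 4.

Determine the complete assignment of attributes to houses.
Solution:

House | Pet | Profession | Color | Drink
----------------------------------------
  1   | fish | lawyer | red | milk
  2   | bird | doctor | green | tea
  3   | dog | engineer | white | coffee
  4   | cat | teacher | blue | juice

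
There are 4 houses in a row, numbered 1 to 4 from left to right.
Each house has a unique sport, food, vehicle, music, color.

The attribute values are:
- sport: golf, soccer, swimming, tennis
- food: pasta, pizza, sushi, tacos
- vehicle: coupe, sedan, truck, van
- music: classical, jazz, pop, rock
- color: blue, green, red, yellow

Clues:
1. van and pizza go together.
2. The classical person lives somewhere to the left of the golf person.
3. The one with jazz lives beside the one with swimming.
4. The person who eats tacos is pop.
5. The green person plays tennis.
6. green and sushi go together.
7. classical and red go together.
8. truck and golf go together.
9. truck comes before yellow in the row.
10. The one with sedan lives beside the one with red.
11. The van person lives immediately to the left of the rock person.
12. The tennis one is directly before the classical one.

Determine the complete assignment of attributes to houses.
Solution:

House | Sport | Food | Vehicle | Music | Color
----------------------------------------------
  1   | tennis | sushi | sedan | jazz | green
  2   | swimming | pizza | van | classical | red
  3   | golf | pasta | truck | rock | blue
  4   | soccer | tacos | coupe | pop | yellow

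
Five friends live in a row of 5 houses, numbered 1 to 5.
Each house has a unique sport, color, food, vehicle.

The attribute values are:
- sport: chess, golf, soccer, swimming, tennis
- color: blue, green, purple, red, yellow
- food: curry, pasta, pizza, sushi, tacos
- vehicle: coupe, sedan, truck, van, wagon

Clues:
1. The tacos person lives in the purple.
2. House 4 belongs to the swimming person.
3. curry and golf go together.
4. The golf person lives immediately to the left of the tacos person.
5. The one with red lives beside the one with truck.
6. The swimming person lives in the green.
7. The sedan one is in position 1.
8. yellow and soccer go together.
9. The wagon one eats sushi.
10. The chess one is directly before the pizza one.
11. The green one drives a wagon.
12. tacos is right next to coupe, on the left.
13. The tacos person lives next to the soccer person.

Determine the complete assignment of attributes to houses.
Solution:

House | Sport | Color | Food | Vehicle
--------------------------------------
  1   | golf | red | curry | sedan
  2   | chess | purple | tacos | truck
  3   | soccer | yellow | pizza | coupe
  4   | swimming | green | sushi | wagon
  5   | tennis | blue | pasta | van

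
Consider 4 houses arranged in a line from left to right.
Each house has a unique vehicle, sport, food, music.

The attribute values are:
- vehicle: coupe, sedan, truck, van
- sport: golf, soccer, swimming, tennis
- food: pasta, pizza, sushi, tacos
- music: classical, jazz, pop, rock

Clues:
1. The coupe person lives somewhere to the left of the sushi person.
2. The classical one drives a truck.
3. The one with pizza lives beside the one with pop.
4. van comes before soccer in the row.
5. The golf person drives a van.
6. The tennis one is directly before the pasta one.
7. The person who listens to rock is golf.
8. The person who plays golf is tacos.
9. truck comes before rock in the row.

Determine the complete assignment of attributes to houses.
Solution:

House | Vehicle | Sport | Food | Music
--------------------------------------
  1   | truck | tennis | pizza | classical
  2   | coupe | swimming | pasta | pop
  3   | van | golf | tacos | rock
  4   | sedan | soccer | sushi | jazz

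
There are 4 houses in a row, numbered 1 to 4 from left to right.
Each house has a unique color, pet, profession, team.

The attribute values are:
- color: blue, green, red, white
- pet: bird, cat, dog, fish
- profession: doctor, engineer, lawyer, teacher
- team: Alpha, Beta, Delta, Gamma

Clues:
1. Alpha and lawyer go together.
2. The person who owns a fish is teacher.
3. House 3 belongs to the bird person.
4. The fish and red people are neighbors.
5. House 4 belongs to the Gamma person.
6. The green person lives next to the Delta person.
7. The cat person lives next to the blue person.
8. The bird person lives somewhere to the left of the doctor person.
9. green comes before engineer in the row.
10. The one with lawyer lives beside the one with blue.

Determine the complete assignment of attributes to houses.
Solution:

House | Color | Pet | Profession | Team
---------------------------------------
  1   | green | cat | lawyer | Alpha
  2   | blue | fish | teacher | Delta
  3   | red | bird | engineer | Beta
  4   | white | dog | doctor | Gamma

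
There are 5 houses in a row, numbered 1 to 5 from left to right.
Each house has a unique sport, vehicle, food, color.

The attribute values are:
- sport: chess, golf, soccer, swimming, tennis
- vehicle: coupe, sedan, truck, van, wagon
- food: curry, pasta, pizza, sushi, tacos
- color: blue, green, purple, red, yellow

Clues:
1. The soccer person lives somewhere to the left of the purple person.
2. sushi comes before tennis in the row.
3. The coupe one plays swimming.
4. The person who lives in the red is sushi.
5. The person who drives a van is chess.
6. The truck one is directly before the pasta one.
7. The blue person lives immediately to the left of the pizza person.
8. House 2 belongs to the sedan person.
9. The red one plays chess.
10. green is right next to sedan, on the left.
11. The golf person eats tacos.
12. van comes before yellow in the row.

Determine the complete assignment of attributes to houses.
Solution:

House | Sport | Vehicle | Food | Color
--------------------------------------
  1   | golf | truck | tacos | green
  2   | soccer | sedan | pasta | blue
  3   | swimming | coupe | pizza | purple
  4   | chess | van | sushi | red
  5   | tennis | wagon | curry | yellow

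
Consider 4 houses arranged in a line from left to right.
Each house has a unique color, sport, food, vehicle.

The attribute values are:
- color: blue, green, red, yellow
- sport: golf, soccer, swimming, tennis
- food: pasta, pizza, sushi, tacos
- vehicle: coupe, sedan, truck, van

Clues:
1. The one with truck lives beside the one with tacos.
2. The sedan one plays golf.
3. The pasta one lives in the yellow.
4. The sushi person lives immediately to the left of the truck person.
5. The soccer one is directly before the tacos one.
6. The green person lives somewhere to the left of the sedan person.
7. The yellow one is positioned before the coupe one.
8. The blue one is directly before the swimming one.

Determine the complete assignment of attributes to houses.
Solution:

House | Color | Sport | Food | Vehicle
--------------------------------------
  1   | green | tennis | sushi | van
  2   | yellow | soccer | pasta | truck
  3   | blue | golf | tacos | sedan
  4   | red | swimming | pizza | coupe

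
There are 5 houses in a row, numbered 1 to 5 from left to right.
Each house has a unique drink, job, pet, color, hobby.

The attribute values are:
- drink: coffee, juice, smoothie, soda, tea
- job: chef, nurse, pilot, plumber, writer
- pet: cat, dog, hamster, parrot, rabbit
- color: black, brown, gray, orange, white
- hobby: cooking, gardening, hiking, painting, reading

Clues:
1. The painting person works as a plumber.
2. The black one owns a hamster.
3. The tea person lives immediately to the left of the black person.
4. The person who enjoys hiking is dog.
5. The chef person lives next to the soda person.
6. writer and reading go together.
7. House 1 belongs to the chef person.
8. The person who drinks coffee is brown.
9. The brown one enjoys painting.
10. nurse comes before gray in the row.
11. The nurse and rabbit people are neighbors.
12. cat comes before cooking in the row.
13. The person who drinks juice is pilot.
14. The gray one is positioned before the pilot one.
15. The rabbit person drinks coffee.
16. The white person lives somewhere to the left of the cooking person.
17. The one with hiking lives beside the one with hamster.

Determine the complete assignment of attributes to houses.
Solution:

House | Drink | Job | Pet | Color | Hobby
-----------------------------------------
  1   | tea | chef | dog | white | hiking
  2   | soda | nurse | hamster | black | gardening
  3   | coffee | plumber | rabbit | brown | painting
  4   | smoothie | writer | cat | gray | reading
  5   | juice | pilot | parrot | orange | cooking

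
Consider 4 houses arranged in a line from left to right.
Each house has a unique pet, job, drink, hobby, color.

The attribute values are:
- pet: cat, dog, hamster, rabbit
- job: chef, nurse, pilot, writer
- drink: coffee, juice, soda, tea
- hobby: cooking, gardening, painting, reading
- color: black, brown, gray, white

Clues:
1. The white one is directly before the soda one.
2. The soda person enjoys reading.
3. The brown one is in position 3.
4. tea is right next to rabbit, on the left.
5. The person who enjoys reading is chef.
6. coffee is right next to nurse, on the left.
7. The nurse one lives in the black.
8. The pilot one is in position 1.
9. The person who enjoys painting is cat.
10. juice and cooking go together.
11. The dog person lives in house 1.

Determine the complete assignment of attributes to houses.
Solution:

House | Pet | Job | Drink | Hobby | Color
-----------------------------------------
  1   | dog | pilot | tea | gardening | white
  2   | rabbit | chef | soda | reading | gray
  3   | cat | writer | coffee | painting | brown
  4   | hamster | nurse | juice | cooking | black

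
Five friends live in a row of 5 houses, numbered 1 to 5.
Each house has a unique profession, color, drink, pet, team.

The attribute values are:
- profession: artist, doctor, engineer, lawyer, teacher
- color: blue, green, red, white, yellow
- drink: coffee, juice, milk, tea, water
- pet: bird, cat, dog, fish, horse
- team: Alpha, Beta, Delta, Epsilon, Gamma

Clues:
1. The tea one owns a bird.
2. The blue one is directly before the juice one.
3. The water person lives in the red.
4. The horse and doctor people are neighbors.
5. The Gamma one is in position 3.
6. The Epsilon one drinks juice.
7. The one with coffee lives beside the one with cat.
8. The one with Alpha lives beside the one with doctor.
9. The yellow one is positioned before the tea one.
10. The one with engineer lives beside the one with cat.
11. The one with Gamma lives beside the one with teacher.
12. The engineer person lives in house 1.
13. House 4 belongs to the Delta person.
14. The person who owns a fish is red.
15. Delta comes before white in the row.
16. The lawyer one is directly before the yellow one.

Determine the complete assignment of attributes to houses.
Solution:

House | Profession | Color | Drink | Pet | Team
-----------------------------------------------
  1   | engineer | blue | coffee | horse | Alpha
  2   | doctor | green | juice | cat | Epsilon
  3   | lawyer | red | water | fish | Gamma
  4   | teacher | yellow | milk | dog | Delta
  5   | artist | white | tea | bird | Beta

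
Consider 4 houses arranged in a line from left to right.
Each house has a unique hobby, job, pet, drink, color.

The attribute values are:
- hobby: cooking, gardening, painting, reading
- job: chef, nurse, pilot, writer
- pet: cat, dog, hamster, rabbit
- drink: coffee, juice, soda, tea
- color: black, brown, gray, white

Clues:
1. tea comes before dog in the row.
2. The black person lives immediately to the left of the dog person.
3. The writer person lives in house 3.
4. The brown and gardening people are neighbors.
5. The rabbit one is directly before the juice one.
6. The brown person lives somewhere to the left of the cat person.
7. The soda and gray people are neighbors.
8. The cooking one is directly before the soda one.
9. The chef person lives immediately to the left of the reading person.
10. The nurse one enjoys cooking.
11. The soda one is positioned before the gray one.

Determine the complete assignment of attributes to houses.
Solution:

House | Hobby | Job | Pet | Drink | Color
-----------------------------------------
  1   | cooking | nurse | hamster | tea | brown
  2   | gardening | chef | rabbit | soda | black
  3   | reading | writer | dog | juice | gray
  4   | painting | pilot | cat | coffee | white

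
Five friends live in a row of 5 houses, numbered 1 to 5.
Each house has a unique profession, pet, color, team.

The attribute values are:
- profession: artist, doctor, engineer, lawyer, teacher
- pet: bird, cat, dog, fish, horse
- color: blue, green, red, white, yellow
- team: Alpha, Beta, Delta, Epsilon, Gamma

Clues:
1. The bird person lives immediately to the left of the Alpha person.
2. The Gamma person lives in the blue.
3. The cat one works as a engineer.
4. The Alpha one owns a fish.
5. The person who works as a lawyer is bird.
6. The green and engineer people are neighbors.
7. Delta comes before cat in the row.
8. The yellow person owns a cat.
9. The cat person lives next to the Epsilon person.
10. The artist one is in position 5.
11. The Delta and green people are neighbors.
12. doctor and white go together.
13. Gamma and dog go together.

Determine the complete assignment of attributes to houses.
Solution:

House | Profession | Pet | Color | Team
---------------------------------------
  1   | lawyer | bird | red | Delta
  2   | teacher | fish | green | Alpha
  3   | engineer | cat | yellow | Beta
  4   | doctor | horse | white | Epsilon
  5   | artist | dog | blue | Gamma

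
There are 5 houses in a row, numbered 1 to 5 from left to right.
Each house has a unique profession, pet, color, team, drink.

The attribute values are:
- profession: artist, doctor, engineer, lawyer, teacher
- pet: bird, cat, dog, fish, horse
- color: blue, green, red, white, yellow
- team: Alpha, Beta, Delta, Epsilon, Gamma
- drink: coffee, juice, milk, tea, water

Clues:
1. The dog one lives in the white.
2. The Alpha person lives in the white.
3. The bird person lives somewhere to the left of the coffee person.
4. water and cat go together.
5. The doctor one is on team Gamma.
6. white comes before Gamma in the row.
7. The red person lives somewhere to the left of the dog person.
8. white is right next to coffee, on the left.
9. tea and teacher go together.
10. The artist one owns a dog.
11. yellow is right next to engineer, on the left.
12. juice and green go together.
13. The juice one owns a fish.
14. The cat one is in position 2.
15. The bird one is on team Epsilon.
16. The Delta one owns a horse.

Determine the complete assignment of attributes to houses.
Solution:

House | Profession | Pet | Color | Team | Drink
-----------------------------------------------
  1   | teacher | bird | yellow | Epsilon | tea
  2   | engineer | cat | red | Beta | water
  3   | artist | dog | white | Alpha | milk
  4   | lawyer | horse | blue | Delta | coffee
  5   | doctor | fish | green | Gamma | juice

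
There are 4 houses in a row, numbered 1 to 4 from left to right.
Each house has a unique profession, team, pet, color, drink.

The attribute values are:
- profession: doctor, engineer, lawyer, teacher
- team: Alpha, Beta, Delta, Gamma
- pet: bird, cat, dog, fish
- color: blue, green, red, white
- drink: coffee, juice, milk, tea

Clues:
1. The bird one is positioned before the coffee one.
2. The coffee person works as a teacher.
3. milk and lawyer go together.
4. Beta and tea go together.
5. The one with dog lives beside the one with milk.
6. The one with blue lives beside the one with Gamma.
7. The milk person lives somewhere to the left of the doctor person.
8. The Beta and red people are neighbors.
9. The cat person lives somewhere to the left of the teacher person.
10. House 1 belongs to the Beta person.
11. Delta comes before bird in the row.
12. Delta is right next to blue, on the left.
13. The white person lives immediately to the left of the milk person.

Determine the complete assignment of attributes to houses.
Solution:

House | Profession | Team | Pet | Color | Drink
-----------------------------------------------
  1   | engineer | Beta | dog | white | tea
  2   | lawyer | Delta | cat | red | milk
  3   | doctor | Alpha | bird | blue | juice
  4   | teacher | Gamma | fish | green | coffee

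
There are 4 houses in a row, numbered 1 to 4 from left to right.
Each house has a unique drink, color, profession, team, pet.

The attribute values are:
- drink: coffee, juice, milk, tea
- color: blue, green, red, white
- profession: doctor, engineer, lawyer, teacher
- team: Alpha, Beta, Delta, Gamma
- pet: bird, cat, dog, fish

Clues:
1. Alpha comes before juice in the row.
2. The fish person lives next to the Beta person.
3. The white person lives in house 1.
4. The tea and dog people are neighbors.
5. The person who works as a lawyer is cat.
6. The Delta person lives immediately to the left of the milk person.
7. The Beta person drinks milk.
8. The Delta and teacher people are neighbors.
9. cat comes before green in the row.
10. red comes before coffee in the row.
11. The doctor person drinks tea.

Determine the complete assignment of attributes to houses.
Solution:

House | Drink | Color | Profession | Team | Pet
-----------------------------------------------
  1   | tea | white | doctor | Delta | fish
  2   | milk | red | teacher | Beta | dog
  3   | coffee | blue | lawyer | Alpha | cat
  4   | juice | green | engineer | Gamma | bird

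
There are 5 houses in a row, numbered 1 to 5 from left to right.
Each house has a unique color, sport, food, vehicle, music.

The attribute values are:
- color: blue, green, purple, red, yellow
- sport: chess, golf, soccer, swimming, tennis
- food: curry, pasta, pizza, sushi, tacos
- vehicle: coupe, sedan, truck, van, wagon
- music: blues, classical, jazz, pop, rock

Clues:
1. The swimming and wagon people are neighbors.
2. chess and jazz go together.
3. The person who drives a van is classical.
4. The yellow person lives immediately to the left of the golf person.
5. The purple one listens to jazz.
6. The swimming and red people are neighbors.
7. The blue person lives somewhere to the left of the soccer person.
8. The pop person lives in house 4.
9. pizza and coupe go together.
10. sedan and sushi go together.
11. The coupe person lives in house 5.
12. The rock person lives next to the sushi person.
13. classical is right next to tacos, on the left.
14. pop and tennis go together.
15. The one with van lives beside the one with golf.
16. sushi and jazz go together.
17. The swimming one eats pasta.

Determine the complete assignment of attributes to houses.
Solution:

House | Color | Sport | Food | Vehicle | Music
----------------------------------------------
  1   | yellow | swimming | pasta | van | classical
  2   | red | golf | tacos | wagon | rock
  3   | purple | chess | sushi | sedan | jazz
  4   | blue | tennis | curry | truck | pop
  5   | green | soccer | pizza | coupe | blues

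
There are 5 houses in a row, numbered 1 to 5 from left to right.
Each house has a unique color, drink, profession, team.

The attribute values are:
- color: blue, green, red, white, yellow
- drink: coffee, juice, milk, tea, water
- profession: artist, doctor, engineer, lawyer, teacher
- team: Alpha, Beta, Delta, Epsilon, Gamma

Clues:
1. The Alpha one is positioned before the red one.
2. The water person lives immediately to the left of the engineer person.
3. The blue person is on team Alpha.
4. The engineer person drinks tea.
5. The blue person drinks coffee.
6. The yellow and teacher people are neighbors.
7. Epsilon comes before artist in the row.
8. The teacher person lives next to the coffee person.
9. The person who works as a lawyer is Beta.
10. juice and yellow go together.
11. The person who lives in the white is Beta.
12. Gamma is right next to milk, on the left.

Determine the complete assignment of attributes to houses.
Solution:

House | Color | Drink | Profession | Team
-----------------------------------------
  1   | yellow | juice | doctor | Gamma
  2   | green | milk | teacher | Epsilon
  3   | blue | coffee | artist | Alpha
  4   | white | water | lawyer | Beta
  5   | red | tea | engineer | Delta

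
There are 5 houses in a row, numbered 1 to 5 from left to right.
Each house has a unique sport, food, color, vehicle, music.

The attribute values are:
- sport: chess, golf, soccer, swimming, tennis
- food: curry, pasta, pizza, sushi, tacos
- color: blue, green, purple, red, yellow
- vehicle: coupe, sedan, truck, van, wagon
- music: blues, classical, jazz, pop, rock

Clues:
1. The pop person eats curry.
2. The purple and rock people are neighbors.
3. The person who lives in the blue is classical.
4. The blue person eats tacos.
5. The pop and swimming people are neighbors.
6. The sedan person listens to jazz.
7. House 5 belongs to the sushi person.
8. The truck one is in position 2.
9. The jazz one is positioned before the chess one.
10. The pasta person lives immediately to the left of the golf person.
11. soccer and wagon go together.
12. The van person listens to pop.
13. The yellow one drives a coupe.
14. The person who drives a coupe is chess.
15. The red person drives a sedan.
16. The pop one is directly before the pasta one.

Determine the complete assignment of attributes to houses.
Solution:

House | Sport | Food | Color | Vehicle | Music
----------------------------------------------
  1   | tennis | curry | purple | van | pop
  2   | swimming | pasta | green | truck | rock
  3   | golf | pizza | red | sedan | jazz
  4   | soccer | tacos | blue | wagon | classical
  5   | chess | sushi | yellow | coupe | blues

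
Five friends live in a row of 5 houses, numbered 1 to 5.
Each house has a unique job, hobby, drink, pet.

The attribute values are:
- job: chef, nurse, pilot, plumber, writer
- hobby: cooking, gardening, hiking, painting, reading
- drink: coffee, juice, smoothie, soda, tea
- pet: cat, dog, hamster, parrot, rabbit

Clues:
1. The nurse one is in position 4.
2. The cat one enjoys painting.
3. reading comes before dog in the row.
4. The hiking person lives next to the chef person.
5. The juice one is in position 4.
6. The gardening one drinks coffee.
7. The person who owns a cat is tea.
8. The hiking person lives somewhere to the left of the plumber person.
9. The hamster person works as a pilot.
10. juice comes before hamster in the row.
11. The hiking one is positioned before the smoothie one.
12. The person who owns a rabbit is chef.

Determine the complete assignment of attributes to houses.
Solution:

House | Job | Hobby | Drink | Pet
---------------------------------
  1   | writer | hiking | soda | parrot
  2   | chef | reading | smoothie | rabbit
  3   | plumber | painting | tea | cat
  4   | nurse | cooking | juice | dog
  5   | pilot | gardening | coffee | hamster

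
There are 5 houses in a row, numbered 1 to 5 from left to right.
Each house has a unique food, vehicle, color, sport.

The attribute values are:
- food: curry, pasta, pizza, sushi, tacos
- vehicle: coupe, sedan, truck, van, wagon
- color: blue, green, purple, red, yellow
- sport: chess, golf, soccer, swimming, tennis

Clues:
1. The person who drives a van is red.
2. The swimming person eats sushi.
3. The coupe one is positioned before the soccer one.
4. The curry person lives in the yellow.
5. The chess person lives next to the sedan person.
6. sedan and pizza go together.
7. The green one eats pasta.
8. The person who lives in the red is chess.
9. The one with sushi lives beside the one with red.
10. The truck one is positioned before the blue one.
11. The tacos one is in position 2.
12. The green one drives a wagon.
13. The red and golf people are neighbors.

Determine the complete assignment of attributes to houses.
Solution:

House | Food | Vehicle | Color | Sport
--------------------------------------
  1   | sushi | truck | purple | swimming
  2   | tacos | van | red | chess
  3   | pizza | sedan | blue | golf
  4   | curry | coupe | yellow | tennis
  5   | pasta | wagon | green | soccer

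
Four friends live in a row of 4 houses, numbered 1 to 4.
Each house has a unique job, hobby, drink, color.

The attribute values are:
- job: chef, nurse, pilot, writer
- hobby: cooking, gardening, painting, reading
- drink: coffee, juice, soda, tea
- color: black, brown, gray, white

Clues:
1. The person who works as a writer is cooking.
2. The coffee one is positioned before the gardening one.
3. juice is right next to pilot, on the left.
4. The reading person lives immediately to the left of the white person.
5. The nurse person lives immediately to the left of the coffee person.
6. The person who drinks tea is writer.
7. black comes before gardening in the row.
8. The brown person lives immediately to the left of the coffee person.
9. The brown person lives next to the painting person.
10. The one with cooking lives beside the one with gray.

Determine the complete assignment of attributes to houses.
Solution:

House | Job | Hobby | Drink | Color
-----------------------------------
  1   | nurse | reading | juice | brown
  2   | pilot | painting | coffee | white
  3   | writer | cooking | tea | black
  4   | chef | gardening | soda | gray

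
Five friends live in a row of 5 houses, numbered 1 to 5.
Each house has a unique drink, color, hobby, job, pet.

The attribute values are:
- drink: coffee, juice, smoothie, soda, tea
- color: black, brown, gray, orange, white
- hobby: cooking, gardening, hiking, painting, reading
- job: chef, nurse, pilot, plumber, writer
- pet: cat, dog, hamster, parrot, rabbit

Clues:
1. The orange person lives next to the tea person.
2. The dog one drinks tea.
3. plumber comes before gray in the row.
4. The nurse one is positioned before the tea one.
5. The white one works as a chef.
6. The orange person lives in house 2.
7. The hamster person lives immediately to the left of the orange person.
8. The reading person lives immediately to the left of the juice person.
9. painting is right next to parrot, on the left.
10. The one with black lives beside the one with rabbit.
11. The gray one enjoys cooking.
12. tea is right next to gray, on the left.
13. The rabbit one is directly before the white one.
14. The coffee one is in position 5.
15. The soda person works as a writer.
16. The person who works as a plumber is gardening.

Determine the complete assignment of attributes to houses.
Solution:

House | Drink | Color | Hobby | Job | Pet
-----------------------------------------
  1   | smoothie | black | reading | nurse | hamster
  2   | juice | orange | gardening | plumber | rabbit
  3   | tea | white | painting | chef | dog
  4   | soda | gray | cooking | writer | parrot
  5   | coffee | brown | hiking | pilot | cat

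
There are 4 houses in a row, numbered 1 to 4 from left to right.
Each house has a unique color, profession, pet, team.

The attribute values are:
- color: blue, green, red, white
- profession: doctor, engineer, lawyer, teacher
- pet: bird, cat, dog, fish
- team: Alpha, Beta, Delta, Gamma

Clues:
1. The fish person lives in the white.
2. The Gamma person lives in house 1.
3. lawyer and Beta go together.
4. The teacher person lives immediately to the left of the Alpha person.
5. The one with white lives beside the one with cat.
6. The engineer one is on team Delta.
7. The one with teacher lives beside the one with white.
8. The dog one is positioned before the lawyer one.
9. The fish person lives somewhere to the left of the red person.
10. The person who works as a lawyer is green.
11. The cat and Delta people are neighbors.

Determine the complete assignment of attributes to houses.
Solution:

House | Color | Profession | Pet | Team
---------------------------------------
  1   | blue | teacher | dog | Gamma
  2   | white | doctor | fish | Alpha
  3   | green | lawyer | cat | Beta
  4   | red | engineer | bird | Delta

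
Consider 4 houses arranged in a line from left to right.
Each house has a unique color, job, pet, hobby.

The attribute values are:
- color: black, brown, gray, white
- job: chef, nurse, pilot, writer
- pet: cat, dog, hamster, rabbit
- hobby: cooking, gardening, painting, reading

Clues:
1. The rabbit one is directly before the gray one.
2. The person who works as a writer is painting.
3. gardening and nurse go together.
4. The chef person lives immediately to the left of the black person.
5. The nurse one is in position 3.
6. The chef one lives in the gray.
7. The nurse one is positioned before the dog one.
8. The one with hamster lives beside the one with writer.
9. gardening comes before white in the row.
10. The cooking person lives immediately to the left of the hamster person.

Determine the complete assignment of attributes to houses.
Solution:

House | Color | Job | Pet | Hobby
---------------------------------
  1   | brown | pilot | rabbit | reading
  2   | gray | chef | cat | cooking
  3   | black | nurse | hamster | gardening
  4   | white | writer | dog | painting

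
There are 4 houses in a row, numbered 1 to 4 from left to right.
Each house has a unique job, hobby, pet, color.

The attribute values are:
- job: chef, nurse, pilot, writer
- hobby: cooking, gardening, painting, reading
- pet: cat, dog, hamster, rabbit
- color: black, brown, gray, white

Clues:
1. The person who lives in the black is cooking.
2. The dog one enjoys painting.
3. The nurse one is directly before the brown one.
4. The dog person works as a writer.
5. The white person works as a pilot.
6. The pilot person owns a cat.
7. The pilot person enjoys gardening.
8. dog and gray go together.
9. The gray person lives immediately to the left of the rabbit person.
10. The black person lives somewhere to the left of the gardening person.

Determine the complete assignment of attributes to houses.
Solution:

House | Job | Hobby | Pet | Color
---------------------------------
  1   | writer | painting | dog | gray
  2   | nurse | cooking | rabbit | black
  3   | chef | reading | hamster | brown
  4   | pilot | gardening | cat | white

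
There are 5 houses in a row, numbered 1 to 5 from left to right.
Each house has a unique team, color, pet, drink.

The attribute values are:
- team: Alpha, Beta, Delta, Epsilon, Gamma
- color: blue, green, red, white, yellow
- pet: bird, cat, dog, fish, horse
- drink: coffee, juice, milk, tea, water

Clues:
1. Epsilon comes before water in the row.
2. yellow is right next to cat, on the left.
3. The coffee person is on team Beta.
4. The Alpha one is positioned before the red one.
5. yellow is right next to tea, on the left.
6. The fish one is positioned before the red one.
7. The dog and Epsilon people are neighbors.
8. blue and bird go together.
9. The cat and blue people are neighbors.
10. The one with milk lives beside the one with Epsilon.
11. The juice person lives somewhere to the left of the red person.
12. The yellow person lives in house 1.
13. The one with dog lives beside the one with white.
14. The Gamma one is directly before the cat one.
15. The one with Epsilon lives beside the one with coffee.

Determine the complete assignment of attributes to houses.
Solution:

House | Team | Color | Pet | Drink
----------------------------------
  1   | Gamma | yellow | dog | milk
  2   | Epsilon | white | cat | tea
  3   | Beta | blue | bird | coffee
  4   | Alpha | green | fish | juice
  5   | Delta | red | horse | water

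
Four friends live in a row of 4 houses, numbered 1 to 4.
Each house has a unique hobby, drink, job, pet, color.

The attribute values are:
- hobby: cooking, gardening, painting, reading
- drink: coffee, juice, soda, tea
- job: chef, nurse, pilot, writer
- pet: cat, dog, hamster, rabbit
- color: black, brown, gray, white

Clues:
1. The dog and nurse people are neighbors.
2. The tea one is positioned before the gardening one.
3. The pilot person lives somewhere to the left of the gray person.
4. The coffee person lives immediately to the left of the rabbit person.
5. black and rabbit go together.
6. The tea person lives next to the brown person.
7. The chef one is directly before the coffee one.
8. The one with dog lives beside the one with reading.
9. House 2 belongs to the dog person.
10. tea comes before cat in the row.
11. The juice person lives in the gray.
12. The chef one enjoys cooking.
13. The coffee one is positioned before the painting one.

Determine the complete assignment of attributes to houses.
Solution:

House | Hobby | Drink | Job | Pet | Color
-----------------------------------------
  1   | cooking | tea | chef | hamster | white
  2   | gardening | coffee | pilot | dog | brown
  3   | reading | soda | nurse | rabbit | black
  4   | painting | juice | writer | cat | gray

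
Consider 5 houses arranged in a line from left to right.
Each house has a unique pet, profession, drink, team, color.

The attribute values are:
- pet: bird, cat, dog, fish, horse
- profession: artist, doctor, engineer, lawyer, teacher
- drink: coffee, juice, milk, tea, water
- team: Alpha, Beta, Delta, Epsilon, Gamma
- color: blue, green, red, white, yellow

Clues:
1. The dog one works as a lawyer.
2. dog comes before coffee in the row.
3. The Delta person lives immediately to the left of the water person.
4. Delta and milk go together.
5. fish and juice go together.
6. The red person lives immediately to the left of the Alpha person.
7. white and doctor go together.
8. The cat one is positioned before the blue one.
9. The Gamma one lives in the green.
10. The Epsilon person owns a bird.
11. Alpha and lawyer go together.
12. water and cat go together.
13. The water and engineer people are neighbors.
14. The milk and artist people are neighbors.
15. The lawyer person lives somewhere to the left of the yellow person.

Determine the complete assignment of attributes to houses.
Solution:

House | Pet | Profession | Drink | Team | Color
-----------------------------------------------
  1   | horse | doctor | milk | Delta | white
  2   | cat | artist | water | Gamma | green
  3   | fish | engineer | juice | Beta | red
  4   | dog | lawyer | tea | Alpha | blue
  5   | bird | teacher | coffee | Epsilon | yellow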